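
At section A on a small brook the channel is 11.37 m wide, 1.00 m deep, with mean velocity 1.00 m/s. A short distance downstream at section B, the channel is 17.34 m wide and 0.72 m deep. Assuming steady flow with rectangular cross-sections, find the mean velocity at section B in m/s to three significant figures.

0.911 m/s

Q = A₁V₁ = (11.37×1.00) × 1.00 = 11.37 m³/s
A₂ = 17.34 × 0.72 = 12.48 m²
V₂ = Q/A₂ = 11.37/12.48 = 0.9107 m/s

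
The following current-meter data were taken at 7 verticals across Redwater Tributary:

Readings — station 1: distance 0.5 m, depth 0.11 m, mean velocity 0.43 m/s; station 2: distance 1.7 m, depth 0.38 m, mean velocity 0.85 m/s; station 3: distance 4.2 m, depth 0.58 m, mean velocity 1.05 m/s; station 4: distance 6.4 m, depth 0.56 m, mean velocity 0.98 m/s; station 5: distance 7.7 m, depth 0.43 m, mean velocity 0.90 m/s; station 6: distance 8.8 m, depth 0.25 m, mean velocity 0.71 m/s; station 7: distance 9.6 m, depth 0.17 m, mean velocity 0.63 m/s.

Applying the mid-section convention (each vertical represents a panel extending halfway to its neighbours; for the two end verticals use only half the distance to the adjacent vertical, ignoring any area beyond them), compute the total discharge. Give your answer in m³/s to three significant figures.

w_1 = (1.7 − 0.5)/2 = 0.6 m; q_1 = 0.43 × 0.11 × 0.6 = 0.02838 m³/s
w_2 = (4.2 − 0.5)/2 = 1.85 m; q_2 = 0.85 × 0.38 × 1.85 = 0.5976 m³/s
w_3 = (6.4 − 1.7)/2 = 2.35 m; q_3 = 1.05 × 0.58 × 2.35 = 1.431 m³/s
w_4 = (7.7 − 4.2)/2 = 1.75 m; q_4 = 0.98 × 0.56 × 1.75 = 0.9604 m³/s
w_5 = (8.8 − 6.4)/2 = 1.2 m; q_5 = 0.90 × 0.43 × 1.2 = 0.4644 m³/s
w_6 = (9.6 − 7.7)/2 = 0.95 m; q_6 = 0.71 × 0.25 × 0.95 = 0.1686 m³/s
w_7 = (9.6 − 8.8)/2 = 0.4 m; q_7 = 0.63 × 0.17 × 0.4 = 0.04284 m³/s
Q = Σ qᵢ = 3.693 m³/s

3.69 m³/s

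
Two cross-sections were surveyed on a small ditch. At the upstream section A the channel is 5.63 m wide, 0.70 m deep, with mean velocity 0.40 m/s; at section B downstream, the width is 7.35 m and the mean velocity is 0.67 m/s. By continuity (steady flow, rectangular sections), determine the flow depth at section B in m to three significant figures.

0.320 m

Q = A₁V₁ = (5.63×0.70) × 0.40 = 1.576 m³/s
d₂ = Q/(b₂ V₂) = 1.576/(7.35×0.67) = 0.3201 m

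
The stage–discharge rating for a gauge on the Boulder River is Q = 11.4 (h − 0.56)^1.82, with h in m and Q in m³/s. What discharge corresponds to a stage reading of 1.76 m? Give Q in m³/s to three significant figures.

15.9 m³/s

Q = 11.4 × (1.76 − 0.56)^1.82 = 11.4 × 1.2^1.82 = 15.89 m³/s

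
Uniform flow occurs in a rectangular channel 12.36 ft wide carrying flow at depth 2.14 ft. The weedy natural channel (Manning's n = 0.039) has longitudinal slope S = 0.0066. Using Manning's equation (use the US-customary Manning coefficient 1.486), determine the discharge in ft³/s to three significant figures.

A = b·y = 12.36 × 2.14 = 26.45 ft²
P = b + 2y = 12.36 + 2×2.14 = 16.64 ft
R = A/P = 26.45/16.64 = 1.590 ft
Q = (1.486/n)·A·R^(2/3)·S^(1/2) = (1.486/0.039) × 26.45 × 1.590^(2/3) × 0.0066^(1/2) = 111.5 ft³/s

112 ft³/s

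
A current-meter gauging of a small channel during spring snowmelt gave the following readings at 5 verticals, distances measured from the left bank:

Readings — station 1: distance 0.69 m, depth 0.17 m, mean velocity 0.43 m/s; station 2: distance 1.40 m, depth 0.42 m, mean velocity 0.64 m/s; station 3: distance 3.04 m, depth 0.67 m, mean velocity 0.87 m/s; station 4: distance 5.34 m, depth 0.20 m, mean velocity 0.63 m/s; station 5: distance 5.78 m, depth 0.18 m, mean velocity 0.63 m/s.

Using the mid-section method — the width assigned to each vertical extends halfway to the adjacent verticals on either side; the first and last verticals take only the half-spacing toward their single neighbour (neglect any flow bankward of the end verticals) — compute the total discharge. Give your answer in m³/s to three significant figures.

1.69 m³/s

w_1 = (1.40 − 0.69)/2 = 0.355 m; q_1 = 0.43 × 0.17 × 0.355 = 0.02595 m³/s
w_2 = (3.04 − 0.69)/2 = 1.175 m; q_2 = 0.64 × 0.42 × 1.175 = 0.3158 m³/s
w_3 = (5.34 − 1.40)/2 = 1.97 m; q_3 = 0.87 × 0.67 × 1.97 = 1.148 m³/s
w_4 = (5.78 − 3.04)/2 = 1.37 m; q_4 = 0.63 × 0.20 × 1.37 = 0.1726 m³/s
w_5 = (5.78 − 5.34)/2 = 0.22 m; q_5 = 0.63 × 0.18 × 0.22 = 0.02495 m³/s
Q = Σ qᵢ = 1.688 m³/s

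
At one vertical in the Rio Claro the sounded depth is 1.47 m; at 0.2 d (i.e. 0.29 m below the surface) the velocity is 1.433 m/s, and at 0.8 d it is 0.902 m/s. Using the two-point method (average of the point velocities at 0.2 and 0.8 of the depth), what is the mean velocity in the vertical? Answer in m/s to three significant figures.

v̄ = (1.433 + 0.902) / 2 = 1.168 m/s

1.17 m/s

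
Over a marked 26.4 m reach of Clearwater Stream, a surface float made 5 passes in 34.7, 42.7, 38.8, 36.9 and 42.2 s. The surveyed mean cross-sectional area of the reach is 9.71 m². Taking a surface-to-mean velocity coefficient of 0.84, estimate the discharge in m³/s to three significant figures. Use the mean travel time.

t̄ = (34.7 + 42.7 + 38.8 + 36.9 + 42.2) / 5 = 39.06 s
v_surface = L / t̄ = 26.4 / 39.06 = 0.6759 m/s
v_mean = 0.84 × 0.6759 = 0.5677 m/s
Q = A × v_mean = 9.71 × 0.5677 = 5.513 m³/s

5.51 m³/s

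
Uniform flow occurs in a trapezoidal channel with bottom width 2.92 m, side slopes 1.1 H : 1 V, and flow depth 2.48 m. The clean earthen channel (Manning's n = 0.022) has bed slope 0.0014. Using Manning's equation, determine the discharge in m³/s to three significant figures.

29.3 m³/s

A = (b + z·y)·y = (2.92 + 1.1×2.48)×2.48 = 14.01 m²
P = b + 2y√(1+z²) = 2.92 + 2×2.48×√(1+1.1²) = 10.29 m
R = A/P = 14.01/10.29 = 1.361 m
Q = (1/n)·A·R^(2/3)·S^(1/2) = (1/0.022) × 14.01 × 1.361^(2/3) × 0.0014^(1/2) = 29.25 m³/s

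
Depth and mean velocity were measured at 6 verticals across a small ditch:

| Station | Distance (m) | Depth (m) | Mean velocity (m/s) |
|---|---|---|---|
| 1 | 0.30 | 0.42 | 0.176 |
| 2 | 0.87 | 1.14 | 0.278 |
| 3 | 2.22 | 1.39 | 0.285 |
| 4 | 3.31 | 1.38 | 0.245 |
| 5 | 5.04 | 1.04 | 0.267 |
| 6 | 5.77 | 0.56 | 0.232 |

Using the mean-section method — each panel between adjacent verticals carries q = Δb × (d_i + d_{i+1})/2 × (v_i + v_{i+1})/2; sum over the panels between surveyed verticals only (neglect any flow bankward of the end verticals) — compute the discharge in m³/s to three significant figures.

1.66 m³/s

Panel 1-2: Δb = 0.57 m, d̄ = (0.42+1.14)/2 = 0.78, v̄ = (0.176+0.278)/2 = 0.227 → q = 0.57×0.78×0.227 = 0.1009 m³/s
Panel 2-3: Δb = 1.35 m, d̄ = (1.14+1.39)/2 = 1.265, v̄ = (0.278+0.285)/2 = 0.2815 → q = 1.35×1.265×0.2815 = 0.4807 m³/s
Panel 3-4: Δb = 1.09 m, d̄ = (1.39+1.38)/2 = 1.385, v̄ = (0.285+0.245)/2 = 0.265 → q = 1.09×1.385×0.265 = 0.4001 m³/s
Panel 4-5: Δb = 1.73 m, d̄ = (1.38+1.04)/2 = 1.21, v̄ = (0.245+0.267)/2 = 0.256 → q = 1.73×1.21×0.256 = 0.5359 m³/s
Panel 5-6: Δb = 0.73 m, d̄ = (1.04+0.56)/2 = 0.8, v̄ = (0.267+0.232)/2 = 0.2495 → q = 0.73×0.8×0.2495 = 0.1457 m³/s
Q = Σ q = 1.663 m³/s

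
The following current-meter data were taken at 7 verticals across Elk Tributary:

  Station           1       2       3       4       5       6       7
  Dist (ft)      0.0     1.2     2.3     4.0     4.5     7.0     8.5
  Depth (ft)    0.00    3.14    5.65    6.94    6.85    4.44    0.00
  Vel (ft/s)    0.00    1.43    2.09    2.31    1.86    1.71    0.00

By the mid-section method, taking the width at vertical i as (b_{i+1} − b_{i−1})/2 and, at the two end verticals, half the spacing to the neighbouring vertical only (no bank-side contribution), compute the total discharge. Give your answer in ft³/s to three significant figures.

w_2 = (2.3 − 0.0)/2 = 1.15 ft; q_2 = 1.43 × 3.14 × 1.15 = 5.164 ft³/s
w_3 = (4.0 − 1.2)/2 = 1.4 ft; q_3 = 2.09 × 5.65 × 1.4 = 16.53 ft³/s
w_4 = (4.5 − 2.3)/2 = 1.1 ft; q_4 = 2.31 × 6.94 × 1.1 = 17.63 ft³/s
w_5 = (7.0 − 4.0)/2 = 1.5 ft; q_5 = 1.86 × 6.85 × 1.5 = 19.11 ft³/s
w_6 = (8.5 − 4.5)/2 = 2 ft; q_6 = 1.71 × 4.44 × 2 = 15.18 ft³/s
Stations 1, 7 contribute zero (depth or velocity is 0).
Q = Σ qᵢ = 73.63 ft³/s

73.6 ft³/s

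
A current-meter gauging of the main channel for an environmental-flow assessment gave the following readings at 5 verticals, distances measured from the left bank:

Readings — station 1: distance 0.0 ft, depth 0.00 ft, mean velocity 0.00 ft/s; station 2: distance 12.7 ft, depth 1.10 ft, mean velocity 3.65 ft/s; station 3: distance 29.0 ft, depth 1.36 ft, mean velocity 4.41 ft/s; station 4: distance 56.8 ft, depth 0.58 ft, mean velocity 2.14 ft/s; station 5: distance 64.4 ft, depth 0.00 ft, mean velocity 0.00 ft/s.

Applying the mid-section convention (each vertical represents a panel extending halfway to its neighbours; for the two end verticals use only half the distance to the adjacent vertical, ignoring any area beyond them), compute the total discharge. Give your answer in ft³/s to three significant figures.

212 ft³/s

w_2 = (29.0 − 0.0)/2 = 14.5 ft; q_2 = 3.65 × 1.10 × 14.5 = 58.22 ft³/s
w_3 = (56.8 − 12.7)/2 = 22.05 ft; q_3 = 4.41 × 1.36 × 22.05 = 132.2 ft³/s
w_4 = (64.4 − 29.0)/2 = 17.7 ft; q_4 = 2.14 × 0.58 × 17.7 = 21.97 ft³/s
Stations 1, 5 contribute zero (depth or velocity is 0).
Q = Σ qᵢ = 212.4 ft³/s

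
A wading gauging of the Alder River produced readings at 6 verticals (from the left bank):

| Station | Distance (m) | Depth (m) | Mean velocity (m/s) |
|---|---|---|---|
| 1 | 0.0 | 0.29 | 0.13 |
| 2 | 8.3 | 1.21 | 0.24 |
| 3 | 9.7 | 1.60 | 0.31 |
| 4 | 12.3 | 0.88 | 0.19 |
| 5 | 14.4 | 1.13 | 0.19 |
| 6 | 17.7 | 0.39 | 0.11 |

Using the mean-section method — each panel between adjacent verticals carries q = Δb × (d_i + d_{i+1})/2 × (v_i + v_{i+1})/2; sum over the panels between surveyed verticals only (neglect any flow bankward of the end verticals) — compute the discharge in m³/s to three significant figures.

Panel 1-2: Δb = 8.3 m, d̄ = (0.29+1.21)/2 = 0.75, v̄ = (0.13+0.24)/2 = 0.185 → q = 8.3×0.75×0.185 = 1.152 m³/s
Panel 2-3: Δb = 1.4 m, d̄ = (1.21+1.60)/2 = 1.405, v̄ = (0.24+0.31)/2 = 0.275 → q = 1.4×1.405×0.275 = 0.5409 m³/s
Panel 3-4: Δb = 2.6 m, d̄ = (1.60+0.88)/2 = 1.24, v̄ = (0.31+0.19)/2 = 0.25 → q = 2.6×1.24×0.25 = 0.8060 m³/s
Panel 4-5: Δb = 2.1 m, d̄ = (0.88+1.13)/2 = 1.005, v̄ = (0.19+0.19)/2 = 0.19 → q = 2.1×1.005×0.19 = 0.4010 m³/s
Panel 5-6: Δb = 3.3 m, d̄ = (1.13+0.39)/2 = 0.76, v̄ = (0.19+0.11)/2 = 0.15 → q = 3.3×0.76×0.15 = 0.3762 m³/s
Q = Σ q = 3.276 m³/s

3.28 m³/s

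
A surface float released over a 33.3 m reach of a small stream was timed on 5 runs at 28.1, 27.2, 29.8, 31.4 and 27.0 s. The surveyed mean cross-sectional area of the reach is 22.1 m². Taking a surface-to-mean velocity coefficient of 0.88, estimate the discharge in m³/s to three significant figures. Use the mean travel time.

22.6 m³/s

t̄ = (28.1 + 27.2 + 29.8 + 31.4 + 27.0) / 5 = 28.7 s
v_surface = L / t̄ = 33.3 / 28.7 = 1.160 m/s
v_mean = 0.88 × 1.160 = 1.021 m/s
Q = A × v_mean = 22.1 × 1.021 = 22.57 m³/s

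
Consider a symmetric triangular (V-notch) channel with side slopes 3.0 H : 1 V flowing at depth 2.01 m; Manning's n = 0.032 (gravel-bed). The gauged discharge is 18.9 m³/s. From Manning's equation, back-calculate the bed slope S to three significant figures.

0.00265

A = z·y² = 3.0×2.01² = 12.12 m²
P = 2y√(1+z²) = 2×2.01×√(1+3.0²) = 12.71 m
R = A/P = 12.12/12.71 = 0.9534 m
S = (Q·n / (1·A·R^(2/3)))² = (18.9×0.032 / (1×12.12×0.9687))² = 0.002653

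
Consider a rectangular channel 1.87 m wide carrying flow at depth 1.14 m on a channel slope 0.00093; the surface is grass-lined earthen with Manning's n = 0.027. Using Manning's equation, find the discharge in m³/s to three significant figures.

1.54 m³/s

A = b·y = 1.87 × 1.14 = 2.132 m²
P = b + 2y = 1.87 + 2×1.14 = 4.150 m
R = A/P = 2.132/4.150 = 0.5137 m
Q = (1/n)·A·R^(2/3)·S^(1/2) = (1/0.027) × 2.132 × 0.5137^(2/3) × 0.00093^(1/2) = 1.544 m³/s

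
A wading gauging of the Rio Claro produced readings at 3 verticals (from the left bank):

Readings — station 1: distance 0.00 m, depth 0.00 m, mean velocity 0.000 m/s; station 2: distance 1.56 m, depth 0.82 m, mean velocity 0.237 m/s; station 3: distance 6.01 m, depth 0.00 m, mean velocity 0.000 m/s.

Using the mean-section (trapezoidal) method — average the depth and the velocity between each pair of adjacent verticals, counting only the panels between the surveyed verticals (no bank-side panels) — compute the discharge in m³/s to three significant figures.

0.292 m³/s

Panel 1-2: Δb = 1.56 m, d̄ = (0.00+0.82)/2 = 0.41, v̄ = (0.000+0.237)/2 = 0.1185 → q = 1.56×0.41×0.1185 = 0.07579 m³/s
Panel 2-3: Δb = 4.45 m, d̄ = (0.82+0.00)/2 = 0.41, v̄ = (0.237+0.000)/2 = 0.1185 → q = 4.45×0.41×0.1185 = 0.2162 m³/s
Q = Σ q = 0.2920 m³/s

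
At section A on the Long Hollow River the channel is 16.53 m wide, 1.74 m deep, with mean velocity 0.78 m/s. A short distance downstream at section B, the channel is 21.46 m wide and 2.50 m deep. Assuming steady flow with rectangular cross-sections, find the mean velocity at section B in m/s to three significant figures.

Q = A₁V₁ = (16.53×1.74) × 0.78 = 22.43 m³/s
A₂ = 21.46 × 2.50 = 53.65 m²
V₂ = Q/A₂ = 22.43/53.65 = 0.4182 m/s

0.418 m/s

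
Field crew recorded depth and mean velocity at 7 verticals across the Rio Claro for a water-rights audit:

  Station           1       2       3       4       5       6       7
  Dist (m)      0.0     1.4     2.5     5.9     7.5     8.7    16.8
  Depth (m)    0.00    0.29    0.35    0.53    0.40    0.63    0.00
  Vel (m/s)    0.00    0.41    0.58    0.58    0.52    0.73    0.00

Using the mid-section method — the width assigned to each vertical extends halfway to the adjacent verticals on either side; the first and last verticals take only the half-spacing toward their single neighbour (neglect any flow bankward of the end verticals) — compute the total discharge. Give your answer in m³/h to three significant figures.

13700 m³/h

w_2 = (2.5 − 0.0)/2 = 1.25 m; q_2 = 0.41 × 0.29 × 1.25 = 0.1486 m³/s
w_3 = (5.9 − 1.4)/2 = 2.25 m; q_3 = 0.58 × 0.35 × 2.25 = 0.4568 m³/s
w_4 = (7.5 − 2.5)/2 = 2.5 m; q_4 = 0.58 × 0.53 × 2.5 = 0.7685 m³/s
w_5 = (8.7 − 5.9)/2 = 1.4 m; q_5 = 0.52 × 0.40 × 1.4 = 0.2912 m³/s
w_6 = (16.8 − 7.5)/2 = 4.65 m; q_6 = 0.73 × 0.63 × 4.65 = 2.139 m³/s
Stations 1, 7 contribute zero (depth or velocity is 0).
Q = Σ qᵢ = 3.804 m³/s
= 3.804 × 3600 = 13690 m³/h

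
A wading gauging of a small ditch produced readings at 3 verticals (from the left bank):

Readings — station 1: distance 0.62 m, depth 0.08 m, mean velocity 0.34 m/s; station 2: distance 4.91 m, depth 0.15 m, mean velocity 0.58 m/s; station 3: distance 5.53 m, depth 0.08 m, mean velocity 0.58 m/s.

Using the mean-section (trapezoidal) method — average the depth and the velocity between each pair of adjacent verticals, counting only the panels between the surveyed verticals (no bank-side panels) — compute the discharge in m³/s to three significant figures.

Panel 1-2: Δb = 4.29 m, d̄ = (0.08+0.15)/2 = 0.115, v̄ = (0.34+0.58)/2 = 0.46 → q = 4.29×0.115×0.46 = 0.2269 m³/s
Panel 2-3: Δb = 0.62 m, d̄ = (0.15+0.08)/2 = 0.115, v̄ = (0.58+0.58)/2 = 0.58 → q = 0.62×0.115×0.58 = 0.04135 m³/s
Q = Σ q = 0.2683 m³/s

0.268 m³/s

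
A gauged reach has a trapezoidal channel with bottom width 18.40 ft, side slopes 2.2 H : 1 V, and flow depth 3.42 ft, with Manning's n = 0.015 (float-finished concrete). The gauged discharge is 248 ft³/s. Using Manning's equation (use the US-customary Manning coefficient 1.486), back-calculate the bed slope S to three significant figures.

0.000230

A = (b + z·y)·y = (18.40 + 2.2×3.42)×3.42 = 88.66 ft²
P = b + 2y√(1+z²) = 18.40 + 2×3.42×√(1+2.2²) = 34.93 ft
R = A/P = 88.66/34.93 = 2.538 ft
S = (Q·n / (1.486·A·R^(2/3)))² = (248×0.015 / (1.486×88.66×1.861))² = 0.0002303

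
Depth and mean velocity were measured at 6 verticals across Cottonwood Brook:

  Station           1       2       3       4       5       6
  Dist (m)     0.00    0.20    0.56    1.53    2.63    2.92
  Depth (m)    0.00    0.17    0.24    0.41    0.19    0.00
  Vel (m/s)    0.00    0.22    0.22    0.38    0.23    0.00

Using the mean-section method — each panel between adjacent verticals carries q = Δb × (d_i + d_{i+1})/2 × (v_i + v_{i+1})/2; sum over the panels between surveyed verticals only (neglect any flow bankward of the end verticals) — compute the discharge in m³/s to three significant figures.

Panel 1-2: Δb = 0.2 m, d̄ = (0.00+0.17)/2 = 0.085, v̄ = (0.00+0.22)/2 = 0.11 → q = 0.2×0.085×0.11 = 0.001870 m³/s
Panel 2-3: Δb = 0.36 m, d̄ = (0.17+0.24)/2 = 0.205, v̄ = (0.22+0.22)/2 = 0.22 → q = 0.36×0.205×0.22 = 0.01624 m³/s
Panel 3-4: Δb = 0.97 m, d̄ = (0.24+0.41)/2 = 0.325, v̄ = (0.22+0.38)/2 = 0.3 → q = 0.97×0.325×0.3 = 0.09458 m³/s
Panel 4-5: Δb = 1.1 m, d̄ = (0.41+0.19)/2 = 0.3, v̄ = (0.38+0.23)/2 = 0.305 → q = 1.1×0.3×0.305 = 0.1007 m³/s
Panel 5-6: Δb = 0.29 m, d̄ = (0.19+0.00)/2 = 0.095, v̄ = (0.23+0.00)/2 = 0.115 → q = 0.29×0.095×0.115 = 0.003168 m³/s
Q = Σ q = 0.2165 m³/s

0.216 m³/s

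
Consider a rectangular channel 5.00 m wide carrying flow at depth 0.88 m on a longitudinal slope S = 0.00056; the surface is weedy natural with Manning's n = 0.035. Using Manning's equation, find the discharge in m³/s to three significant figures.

2.23 m³/s

A = b·y = 5.00 × 0.88 = 4.400 m²
P = b + 2y = 5.00 + 2×0.88 = 6.760 m
R = A/P = 4.400/6.760 = 0.6509 m
Q = (1/n)·A·R^(2/3)·S^(1/2) = (1/0.035) × 4.400 × 0.6509^(2/3) × 0.00056^(1/2) = 2.234 m³/s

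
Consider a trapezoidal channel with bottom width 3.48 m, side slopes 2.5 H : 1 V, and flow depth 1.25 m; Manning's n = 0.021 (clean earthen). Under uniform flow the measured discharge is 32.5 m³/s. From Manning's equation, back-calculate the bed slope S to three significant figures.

0.00907

A = (b + z·y)·y = (3.48 + 2.5×1.25)×1.25 = 8.256 m²
P = b + 2y√(1+z²) = 3.48 + 2×1.25×√(1+2.5²) = 10.21 m
R = A/P = 8.256/10.21 = 0.8085 m
S = (Q·n / (1·A·R^(2/3)))² = (32.5×0.021 / (1×8.256×0.8679))² = 0.009072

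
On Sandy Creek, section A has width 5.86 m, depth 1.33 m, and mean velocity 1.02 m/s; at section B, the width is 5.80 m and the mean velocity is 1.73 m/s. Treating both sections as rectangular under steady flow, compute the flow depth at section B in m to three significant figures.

0.792 m

Q = A₁V₁ = (5.86×1.33) × 1.02 = 7.950 m³/s
d₂ = Q/(b₂ V₂) = 7.950/(5.80×1.73) = 0.7923 m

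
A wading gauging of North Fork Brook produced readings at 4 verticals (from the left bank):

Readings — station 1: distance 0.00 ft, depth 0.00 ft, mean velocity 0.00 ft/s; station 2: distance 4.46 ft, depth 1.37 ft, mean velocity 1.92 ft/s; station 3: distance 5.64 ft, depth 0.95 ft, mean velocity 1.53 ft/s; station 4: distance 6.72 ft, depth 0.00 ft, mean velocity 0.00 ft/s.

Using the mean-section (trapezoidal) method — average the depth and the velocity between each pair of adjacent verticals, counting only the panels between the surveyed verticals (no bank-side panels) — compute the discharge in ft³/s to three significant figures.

Panel 1-2: Δb = 4.46 ft, d̄ = (0.00+1.37)/2 = 0.685, v̄ = (0.00+1.92)/2 = 0.96 → q = 4.46×0.685×0.96 = 2.933 ft³/s
Panel 2-3: Δb = 1.18 ft, d̄ = (1.37+0.95)/2 = 1.16, v̄ = (1.92+1.53)/2 = 1.725 → q = 1.18×1.16×1.725 = 2.361 ft³/s
Panel 3-4: Δb = 1.08 ft, d̄ = (0.95+0.00)/2 = 0.475, v̄ = (1.53+0.00)/2 = 0.765 → q = 1.08×0.475×0.765 = 0.3924 ft³/s
Q = Σ q = 5.687 ft³/s

5.69 ft³/s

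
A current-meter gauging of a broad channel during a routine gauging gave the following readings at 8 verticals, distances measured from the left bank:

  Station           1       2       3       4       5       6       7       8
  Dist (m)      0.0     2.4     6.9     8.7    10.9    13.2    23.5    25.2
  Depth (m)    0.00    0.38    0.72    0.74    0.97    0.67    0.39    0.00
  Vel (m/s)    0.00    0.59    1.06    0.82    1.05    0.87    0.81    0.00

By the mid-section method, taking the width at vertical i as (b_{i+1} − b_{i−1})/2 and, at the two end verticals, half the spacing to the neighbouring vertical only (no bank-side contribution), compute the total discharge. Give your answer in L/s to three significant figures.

12300 L/s

w_2 = (6.9 − 0.0)/2 = 3.45 m; q_2 = 0.59 × 0.38 × 3.45 = 0.7735 m³/s
w_3 = (8.7 − 2.4)/2 = 3.15 m; q_3 = 1.06 × 0.72 × 3.15 = 2.404 m³/s
w_4 = (10.9 − 6.9)/2 = 2 m; q_4 = 0.82 × 0.74 × 2 = 1.214 m³/s
w_5 = (13.2 − 8.7)/2 = 2.25 m; q_5 = 1.05 × 0.97 × 2.25 = 2.292 m³/s
w_6 = (23.5 − 10.9)/2 = 6.3 m; q_6 = 0.87 × 0.67 × 6.3 = 3.672 m³/s
w_7 = (25.2 − 13.2)/2 = 6 m; q_7 = 0.81 × 0.39 × 6 = 1.895 m³/s
Stations 1, 8 contribute zero (depth or velocity is 0).
Q = Σ qᵢ = 12.25 m³/s
= 12.25 × 1000 = 12250 L/s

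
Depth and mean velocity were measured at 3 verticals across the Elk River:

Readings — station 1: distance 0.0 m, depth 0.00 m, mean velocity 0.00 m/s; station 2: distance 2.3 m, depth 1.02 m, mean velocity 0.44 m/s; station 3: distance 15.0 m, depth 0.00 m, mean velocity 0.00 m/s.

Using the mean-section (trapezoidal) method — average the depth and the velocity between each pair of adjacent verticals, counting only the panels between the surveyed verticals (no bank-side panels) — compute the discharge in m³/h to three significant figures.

Panel 1-2: Δb = 2.3 m, d̄ = (0.00+1.02)/2 = 0.51, v̄ = (0.00+0.44)/2 = 0.22 → q = 2.3×0.51×0.22 = 0.2581 m³/s
Panel 2-3: Δb = 12.7 m, d̄ = (1.02+0.00)/2 = 0.51, v̄ = (0.44+0.00)/2 = 0.22 → q = 12.7×0.51×0.22 = 1.425 m³/s
Q = Σ q = 1.683 m³/s
= 1.683 × 3600 = 6059 m³/h

6060 m³/h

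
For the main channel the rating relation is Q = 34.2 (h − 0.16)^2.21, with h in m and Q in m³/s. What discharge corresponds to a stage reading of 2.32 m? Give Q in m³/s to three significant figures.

188 m³/s

Q = 34.2 × (2.32 − 0.16)^2.21 = 34.2 × 2.16^2.21 = 187.6 m³/s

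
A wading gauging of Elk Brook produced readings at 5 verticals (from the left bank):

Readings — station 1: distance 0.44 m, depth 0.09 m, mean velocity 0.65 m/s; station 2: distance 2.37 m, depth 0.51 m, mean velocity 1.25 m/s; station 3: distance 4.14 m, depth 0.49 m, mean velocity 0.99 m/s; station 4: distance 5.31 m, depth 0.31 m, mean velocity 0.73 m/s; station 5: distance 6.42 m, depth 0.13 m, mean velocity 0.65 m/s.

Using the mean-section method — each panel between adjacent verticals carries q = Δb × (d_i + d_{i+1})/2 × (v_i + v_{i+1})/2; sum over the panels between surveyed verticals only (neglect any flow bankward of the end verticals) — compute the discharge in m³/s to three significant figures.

Panel 1-2: Δb = 1.93 m, d̄ = (0.09+0.51)/2 = 0.3, v̄ = (0.65+1.25)/2 = 0.95 → q = 1.93×0.3×0.95 = 0.5501 m³/s
Panel 2-3: Δb = 1.77 m, d̄ = (0.51+0.49)/2 = 0.5, v̄ = (1.25+0.99)/2 = 1.12 → q = 1.77×0.5×1.12 = 0.9912 m³/s
Panel 3-4: Δb = 1.17 m, d̄ = (0.49+0.31)/2 = 0.4, v̄ = (0.99+0.73)/2 = 0.86 → q = 1.17×0.4×0.86 = 0.4025 m³/s
Panel 4-5: Δb = 1.11 m, d̄ = (0.31+0.13)/2 = 0.22, v̄ = (0.73+0.65)/2 = 0.69 → q = 1.11×0.22×0.69 = 0.1685 m³/s
Q = Σ q = 2.112 m³/s

2.11 m³/s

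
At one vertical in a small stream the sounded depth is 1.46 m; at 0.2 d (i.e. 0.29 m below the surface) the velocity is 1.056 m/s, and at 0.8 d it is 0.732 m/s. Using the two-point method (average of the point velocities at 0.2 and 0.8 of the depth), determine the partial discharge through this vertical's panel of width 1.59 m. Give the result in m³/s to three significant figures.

v̄ = (1.056 + 0.732) / 2 = 0.8940 m/s
q = v̄ × d × w = 0.8940 × 1.46 × 1.59 = 2.075 m³/s

2.08 m³/s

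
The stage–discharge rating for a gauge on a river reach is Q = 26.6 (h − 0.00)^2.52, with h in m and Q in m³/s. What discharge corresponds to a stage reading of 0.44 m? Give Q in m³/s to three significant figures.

Q = 26.6 × (0.44 − 0.00)^2.52 = 26.6 × 0.44^2.52 = 3.360 m³/s

3.36 m³/s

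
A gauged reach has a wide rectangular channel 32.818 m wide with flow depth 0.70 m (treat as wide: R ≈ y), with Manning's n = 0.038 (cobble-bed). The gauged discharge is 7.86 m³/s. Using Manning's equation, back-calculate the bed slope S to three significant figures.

0.000272

A = b·y = 32.818 × 0.70 = 22.97 m²
Wide channel: R ≈ y = 0.70 m
S = (Q·n / (1·A·R^(2/3)))² = (7.86×0.038 / (1×22.97×0.7884))² = 0.0002720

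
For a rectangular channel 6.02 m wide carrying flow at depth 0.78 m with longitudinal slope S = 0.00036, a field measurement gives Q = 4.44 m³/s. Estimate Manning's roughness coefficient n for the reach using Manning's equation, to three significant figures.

A = b·y = 6.02 × 0.78 = 4.696 m²
P = b + 2y = 6.02 + 2×0.78 = 7.580 m
R = A/P = 4.696/7.580 = 0.6195 m
n = (1/Q)·A·R^(2/3)·S^(1/2) = (1/4.44) × 4.696 × 0.7267 × 0.01897 = 0.01458

0.0146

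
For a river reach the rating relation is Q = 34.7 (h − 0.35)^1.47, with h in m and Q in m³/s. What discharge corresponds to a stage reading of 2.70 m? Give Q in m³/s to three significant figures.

Q = 34.7 × (2.70 − 0.35)^1.47 = 34.7 × 2.35^1.47 = 121.8 m³/s

122 m³/s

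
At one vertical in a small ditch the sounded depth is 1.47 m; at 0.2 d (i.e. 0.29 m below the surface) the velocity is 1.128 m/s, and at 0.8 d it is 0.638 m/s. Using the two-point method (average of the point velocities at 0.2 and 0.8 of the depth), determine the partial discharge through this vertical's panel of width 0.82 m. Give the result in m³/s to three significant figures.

1.06 m³/s

v̄ = (1.128 + 0.638) / 2 = 0.8830 m/s
q = v̄ × d × w = 0.8830 × 1.47 × 0.82 = 1.064 m³/s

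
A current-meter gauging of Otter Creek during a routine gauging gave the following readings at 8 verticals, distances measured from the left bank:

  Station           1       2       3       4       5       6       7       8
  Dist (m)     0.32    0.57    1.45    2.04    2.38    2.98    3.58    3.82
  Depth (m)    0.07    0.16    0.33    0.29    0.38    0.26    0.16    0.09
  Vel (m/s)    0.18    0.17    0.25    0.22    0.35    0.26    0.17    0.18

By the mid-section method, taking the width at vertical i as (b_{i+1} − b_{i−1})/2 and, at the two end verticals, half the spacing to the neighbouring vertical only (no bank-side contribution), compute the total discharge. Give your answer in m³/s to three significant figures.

0.224 m³/s

w_1 = (0.57 − 0.32)/2 = 0.125 m; q_1 = 0.18 × 0.07 × 0.125 = 0.001575 m³/s
w_2 = (1.45 − 0.32)/2 = 0.565 m; q_2 = 0.17 × 0.16 × 0.565 = 0.01537 m³/s
w_3 = (2.04 − 0.57)/2 = 0.735 m; q_3 = 0.25 × 0.33 × 0.735 = 0.06064 m³/s
w_4 = (2.38 − 1.45)/2 = 0.465 m; q_4 = 0.22 × 0.29 × 0.465 = 0.02967 m³/s
w_5 = (2.98 − 2.04)/2 = 0.47 m; q_5 = 0.35 × 0.38 × 0.47 = 0.06251 m³/s
w_6 = (3.58 − 2.38)/2 = 0.6 m; q_6 = 0.26 × 0.26 × 0.6 = 0.04056 m³/s
w_7 = (3.82 − 2.98)/2 = 0.42 m; q_7 = 0.17 × 0.16 × 0.42 = 0.01142 m³/s
w_8 = (3.82 − 3.58)/2 = 0.12 m; q_8 = 0.18 × 0.09 × 0.12 = 0.001944 m³/s
Q = Σ qᵢ = 0.2237 m³/s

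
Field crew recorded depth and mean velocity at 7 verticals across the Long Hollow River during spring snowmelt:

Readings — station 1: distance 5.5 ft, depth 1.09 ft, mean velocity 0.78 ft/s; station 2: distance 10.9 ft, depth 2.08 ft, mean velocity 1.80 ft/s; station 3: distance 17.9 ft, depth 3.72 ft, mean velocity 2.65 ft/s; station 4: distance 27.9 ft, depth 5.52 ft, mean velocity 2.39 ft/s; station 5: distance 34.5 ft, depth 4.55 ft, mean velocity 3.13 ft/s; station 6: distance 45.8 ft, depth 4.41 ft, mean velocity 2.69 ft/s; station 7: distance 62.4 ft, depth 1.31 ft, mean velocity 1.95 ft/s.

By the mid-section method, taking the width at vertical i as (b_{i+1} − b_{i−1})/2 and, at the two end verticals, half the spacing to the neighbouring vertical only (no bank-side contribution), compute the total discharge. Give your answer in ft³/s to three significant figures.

533 ft³/s

w_1 = (10.9 − 5.5)/2 = 2.7 ft; q_1 = 0.78 × 1.09 × 2.7 = 2.296 ft³/s
w_2 = (17.9 − 5.5)/2 = 6.2 ft; q_2 = 1.80 × 2.08 × 6.2 = 23.21 ft³/s
w_3 = (27.9 − 10.9)/2 = 8.5 ft; q_3 = 2.65 × 3.72 × 8.5 = 83.79 ft³/s
w_4 = (34.5 − 17.9)/2 = 8.3 ft; q_4 = 2.39 × 5.52 × 8.3 = 109.5 ft³/s
w_5 = (45.8 − 27.9)/2 = 8.95 ft; q_5 = 3.13 × 4.55 × 8.95 = 127.5 ft³/s
w_6 = (62.4 − 34.5)/2 = 13.95 ft; q_6 = 2.69 × 4.41 × 13.95 = 165.5 ft³/s
w_7 = (62.4 − 45.8)/2 = 8.3 ft; q_7 = 1.95 × 1.31 × 8.3 = 21.20 ft³/s
Q = Σ qᵢ = 533.0 ft³/s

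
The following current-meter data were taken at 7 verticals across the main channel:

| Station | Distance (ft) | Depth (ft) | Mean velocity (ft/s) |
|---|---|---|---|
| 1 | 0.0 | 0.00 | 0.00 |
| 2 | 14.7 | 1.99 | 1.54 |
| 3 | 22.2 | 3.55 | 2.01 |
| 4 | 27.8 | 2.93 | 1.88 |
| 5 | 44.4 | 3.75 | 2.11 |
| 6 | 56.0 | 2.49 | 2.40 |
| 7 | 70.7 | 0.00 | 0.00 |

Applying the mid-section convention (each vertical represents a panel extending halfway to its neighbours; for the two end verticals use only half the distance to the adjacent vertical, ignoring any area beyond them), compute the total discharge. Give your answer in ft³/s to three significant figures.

w_2 = (22.2 − 0.0)/2 = 11.1 ft; q_2 = 1.54 × 1.99 × 11.1 = 34.02 ft³/s
w_3 = (27.8 − 14.7)/2 = 6.55 ft; q_3 = 2.01 × 3.55 × 6.55 = 46.74 ft³/s
w_4 = (44.4 − 22.2)/2 = 11.1 ft; q_4 = 1.88 × 2.93 × 11.1 = 61.14 ft³/s
w_5 = (56.0 − 27.8)/2 = 14.1 ft; q_5 = 2.11 × 3.75 × 14.1 = 111.6 ft³/s
w_6 = (70.7 − 44.4)/2 = 13.15 ft; q_6 = 2.40 × 2.49 × 13.15 = 78.58 ft³/s
Stations 1, 7 contribute zero (depth or velocity is 0).
Q = Σ qᵢ = 332.0 ft³/s

332 ft³/s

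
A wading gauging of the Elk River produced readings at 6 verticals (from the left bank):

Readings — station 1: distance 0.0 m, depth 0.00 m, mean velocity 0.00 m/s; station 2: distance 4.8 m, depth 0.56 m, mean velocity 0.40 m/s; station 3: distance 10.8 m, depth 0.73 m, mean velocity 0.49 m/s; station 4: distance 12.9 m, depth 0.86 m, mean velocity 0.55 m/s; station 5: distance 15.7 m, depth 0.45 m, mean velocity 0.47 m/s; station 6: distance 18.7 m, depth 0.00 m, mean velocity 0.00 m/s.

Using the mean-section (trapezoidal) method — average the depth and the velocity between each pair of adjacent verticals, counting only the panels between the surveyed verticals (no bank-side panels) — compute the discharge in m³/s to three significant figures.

Panel 1-2: Δb = 4.8 m, d̄ = (0.00+0.56)/2 = 0.28, v̄ = (0.00+0.40)/2 = 0.2 → q = 4.8×0.28×0.2 = 0.2688 m³/s
Panel 2-3: Δb = 6 m, d̄ = (0.56+0.73)/2 = 0.645, v̄ = (0.40+0.49)/2 = 0.445 → q = 6×0.645×0.445 = 1.722 m³/s
Panel 3-4: Δb = 2.1 m, d̄ = (0.73+0.86)/2 = 0.795, v̄ = (0.49+0.55)/2 = 0.52 → q = 2.1×0.795×0.52 = 0.8681 m³/s
Panel 4-5: Δb = 2.8 m, d̄ = (0.86+0.45)/2 = 0.655, v̄ = (0.55+0.47)/2 = 0.51 → q = 2.8×0.655×0.51 = 0.9353 m³/s
Panel 5-6: Δb = 3 m, d̄ = (0.45+0.00)/2 = 0.225, v̄ = (0.47+0.00)/2 = 0.235 → q = 3×0.225×0.235 = 0.1586 m³/s
Q = Σ q = 3.953 m³/s

3.95 m³/s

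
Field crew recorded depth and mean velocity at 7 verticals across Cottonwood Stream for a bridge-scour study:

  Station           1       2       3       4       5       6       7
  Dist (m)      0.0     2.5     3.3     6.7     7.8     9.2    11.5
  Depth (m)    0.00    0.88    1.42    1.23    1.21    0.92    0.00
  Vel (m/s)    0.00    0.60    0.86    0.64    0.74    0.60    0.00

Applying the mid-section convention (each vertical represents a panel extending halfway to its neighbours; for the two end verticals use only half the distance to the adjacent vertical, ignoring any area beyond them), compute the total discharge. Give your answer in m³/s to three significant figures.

w_2 = (3.3 − 0.0)/2 = 1.65 m; q_2 = 0.60 × 0.88 × 1.65 = 0.8712 m³/s
w_3 = (6.7 − 2.5)/2 = 2.1 m; q_3 = 0.86 × 1.42 × 2.1 = 2.565 m³/s
w_4 = (7.8 − 3.3)/2 = 2.25 m; q_4 = 0.64 × 1.23 × 2.25 = 1.771 m³/s
w_5 = (9.2 − 6.7)/2 = 1.25 m; q_5 = 0.74 × 1.21 × 1.25 = 1.119 m³/s
w_6 = (11.5 − 7.8)/2 = 1.85 m; q_6 = 0.60 × 0.92 × 1.85 = 1.021 m³/s
Stations 1, 7 contribute zero (depth or velocity is 0).
Q = Σ qᵢ = 7.347 m³/s

7.35 m³/s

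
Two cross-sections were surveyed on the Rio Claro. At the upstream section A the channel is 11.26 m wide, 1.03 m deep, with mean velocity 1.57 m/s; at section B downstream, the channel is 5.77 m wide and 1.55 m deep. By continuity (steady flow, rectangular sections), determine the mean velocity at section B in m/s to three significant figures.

2.04 m/s

Q = A₁V₁ = (11.26×1.03) × 1.57 = 18.21 m³/s
A₂ = 5.77 × 1.55 = 8.944 m²
V₂ = Q/A₂ = 18.21/8.944 = 2.036 m/s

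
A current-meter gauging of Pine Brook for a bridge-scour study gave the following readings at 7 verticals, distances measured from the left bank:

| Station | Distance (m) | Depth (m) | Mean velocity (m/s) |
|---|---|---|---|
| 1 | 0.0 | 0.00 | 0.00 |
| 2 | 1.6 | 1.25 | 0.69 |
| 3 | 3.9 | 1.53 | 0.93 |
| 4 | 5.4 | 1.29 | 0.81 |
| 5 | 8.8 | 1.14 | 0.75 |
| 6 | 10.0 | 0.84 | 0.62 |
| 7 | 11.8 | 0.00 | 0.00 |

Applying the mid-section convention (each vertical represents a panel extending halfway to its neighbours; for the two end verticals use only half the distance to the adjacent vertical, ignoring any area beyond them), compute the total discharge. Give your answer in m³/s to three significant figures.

9.69 m³/s

w_2 = (3.9 − 0.0)/2 = 1.95 m; q_2 = 0.69 × 1.25 × 1.95 = 1.682 m³/s
w_3 = (5.4 − 1.6)/2 = 1.9 m; q_3 = 0.93 × 1.53 × 1.9 = 2.704 m³/s
w_4 = (8.8 − 3.9)/2 = 2.45 m; q_4 = 0.81 × 1.29 × 2.45 = 2.560 m³/s
w_5 = (10.0 − 5.4)/2 = 2.3 m; q_5 = 0.75 × 1.14 × 2.3 = 1.967 m³/s
w_6 = (11.8 − 8.8)/2 = 1.5 m; q_6 = 0.62 × 0.84 × 1.5 = 0.7812 m³/s
Stations 1, 7 contribute zero (depth or velocity is 0).
Q = Σ qᵢ = 9.693 m³/s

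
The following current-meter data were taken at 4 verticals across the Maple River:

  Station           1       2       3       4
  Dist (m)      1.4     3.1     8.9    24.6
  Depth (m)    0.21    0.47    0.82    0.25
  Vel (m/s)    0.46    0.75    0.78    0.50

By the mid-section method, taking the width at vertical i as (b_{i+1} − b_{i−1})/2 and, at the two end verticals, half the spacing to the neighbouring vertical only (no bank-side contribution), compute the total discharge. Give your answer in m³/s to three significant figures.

9.26 m³/s

w_1 = (3.1 − 1.4)/2 = 0.85 m; q_1 = 0.46 × 0.21 × 0.85 = 0.08211 m³/s
w_2 = (8.9 − 1.4)/2 = 3.75 m; q_2 = 0.75 × 0.47 × 3.75 = 1.322 m³/s
w_3 = (24.6 − 3.1)/2 = 10.75 m; q_3 = 0.78 × 0.82 × 10.75 = 6.876 m³/s
w_4 = (24.6 − 8.9)/2 = 7.85 m; q_4 = 0.50 × 0.25 × 7.85 = 0.9813 m³/s
Q = Σ qᵢ = 9.261 m³/s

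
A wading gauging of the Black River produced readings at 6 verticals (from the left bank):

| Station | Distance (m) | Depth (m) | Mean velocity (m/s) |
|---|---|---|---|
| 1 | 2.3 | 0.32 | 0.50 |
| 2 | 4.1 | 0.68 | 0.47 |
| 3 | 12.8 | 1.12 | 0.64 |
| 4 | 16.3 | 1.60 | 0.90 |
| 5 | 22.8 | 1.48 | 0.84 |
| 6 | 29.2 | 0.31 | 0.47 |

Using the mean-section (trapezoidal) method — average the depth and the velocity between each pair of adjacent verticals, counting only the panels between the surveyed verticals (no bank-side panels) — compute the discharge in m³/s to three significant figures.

Panel 1-2: Δb = 1.8 m, d̄ = (0.32+0.68)/2 = 0.5, v̄ = (0.50+0.47)/2 = 0.485 → q = 1.8×0.5×0.485 = 0.4365 m³/s
Panel 2-3: Δb = 8.7 m, d̄ = (0.68+1.12)/2 = 0.9, v̄ = (0.47+0.64)/2 = 0.555 → q = 8.7×0.9×0.555 = 4.346 m³/s
Panel 3-4: Δb = 3.5 m, d̄ = (1.12+1.60)/2 = 1.36, v̄ = (0.64+0.90)/2 = 0.77 → q = 3.5×1.36×0.77 = 3.665 m³/s
Panel 4-5: Δb = 6.5 m, d̄ = (1.60+1.48)/2 = 1.54, v̄ = (0.90+0.84)/2 = 0.87 → q = 6.5×1.54×0.87 = 8.709 m³/s
Panel 5-6: Δb = 6.4 m, d̄ = (1.48+0.31)/2 = 0.895, v̄ = (0.84+0.47)/2 = 0.655 → q = 6.4×0.895×0.655 = 3.752 m³/s
Q = Σ q = 20.91 m³/s

20.9 m³/s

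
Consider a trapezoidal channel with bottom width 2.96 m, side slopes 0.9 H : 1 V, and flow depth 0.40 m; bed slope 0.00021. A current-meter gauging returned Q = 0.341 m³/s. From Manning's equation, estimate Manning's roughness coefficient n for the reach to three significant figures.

A = (b + z·y)·y = (2.96 + 0.9×0.40)×0.40 = 1.328 m²
P = b + 2y√(1+z²) = 2.96 + 2×0.40×√(1+0.9²) = 4.036 m
R = A/P = 1.328/4.036 = 0.3290 m
n = (1/Q)·A·R^(2/3)·S^(1/2) = (1/0.341) × 1.328 × 0.4766 × 0.01449 = 0.02690

0.0269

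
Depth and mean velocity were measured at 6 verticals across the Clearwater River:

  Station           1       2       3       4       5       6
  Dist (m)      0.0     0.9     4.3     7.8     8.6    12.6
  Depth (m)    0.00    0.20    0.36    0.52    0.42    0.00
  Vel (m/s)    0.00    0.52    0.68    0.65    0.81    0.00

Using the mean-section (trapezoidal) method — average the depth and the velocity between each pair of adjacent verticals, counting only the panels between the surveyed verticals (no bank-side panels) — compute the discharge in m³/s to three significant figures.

Panel 1-2: Δb = 0.9 m, d̄ = (0.00+0.20)/2 = 0.1, v̄ = (0.00+0.52)/2 = 0.26 → q = 0.9×0.1×0.26 = 0.02340 m³/s
Panel 2-3: Δb = 3.4 m, d̄ = (0.20+0.36)/2 = 0.28, v̄ = (0.52+0.68)/2 = 0.6 → q = 3.4×0.28×0.6 = 0.5712 m³/s
Panel 3-4: Δb = 3.5 m, d̄ = (0.36+0.52)/2 = 0.44, v̄ = (0.68+0.65)/2 = 0.665 → q = 3.5×0.44×0.665 = 1.024 m³/s
Panel 4-5: Δb = 0.8 m, d̄ = (0.52+0.42)/2 = 0.47, v̄ = (0.65+0.81)/2 = 0.73 → q = 0.8×0.47×0.73 = 0.2745 m³/s
Panel 5-6: Δb = 4 m, d̄ = (0.42+0.00)/2 = 0.21, v̄ = (0.81+0.00)/2 = 0.405 → q = 4×0.21×0.405 = 0.3402 m³/s
Q = Σ q = 2.233 m³/s

2.23 m³/s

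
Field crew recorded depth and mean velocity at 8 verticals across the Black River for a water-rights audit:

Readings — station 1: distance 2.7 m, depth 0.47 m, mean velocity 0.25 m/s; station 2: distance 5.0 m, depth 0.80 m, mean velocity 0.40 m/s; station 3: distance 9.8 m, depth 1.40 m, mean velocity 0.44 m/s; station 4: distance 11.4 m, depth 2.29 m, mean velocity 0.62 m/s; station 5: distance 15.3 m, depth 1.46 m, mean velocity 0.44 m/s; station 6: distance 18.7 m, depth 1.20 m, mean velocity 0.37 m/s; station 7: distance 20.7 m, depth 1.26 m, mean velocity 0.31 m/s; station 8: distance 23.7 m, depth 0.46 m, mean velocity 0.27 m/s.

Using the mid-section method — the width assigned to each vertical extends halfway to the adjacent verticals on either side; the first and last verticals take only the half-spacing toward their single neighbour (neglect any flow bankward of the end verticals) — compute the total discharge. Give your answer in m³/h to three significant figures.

42700 m³/h

w_1 = (5.0 − 2.7)/2 = 1.15 m; q_1 = 0.25 × 0.47 × 1.15 = 0.1351 m³/s
w_2 = (9.8 − 2.7)/2 = 3.55 m; q_2 = 0.40 × 0.80 × 3.55 = 1.136 m³/s
w_3 = (11.4 − 5.0)/2 = 3.2 m; q_3 = 0.44 × 1.40 × 3.2 = 1.971 m³/s
w_4 = (15.3 − 9.8)/2 = 2.75 m; q_4 = 0.62 × 2.29 × 2.75 = 3.904 m³/s
w_5 = (18.7 − 11.4)/2 = 3.65 m; q_5 = 0.44 × 1.46 × 3.65 = 2.345 m³/s
w_6 = (20.7 − 15.3)/2 = 2.7 m; q_6 = 0.37 × 1.20 × 2.7 = 1.199 m³/s
w_7 = (23.7 − 18.7)/2 = 2.5 m; q_7 = 0.31 × 1.26 × 2.5 = 0.9765 m³/s
w_8 = (23.7 − 20.7)/2 = 1.5 m; q_8 = 0.27 × 0.46 × 1.5 = 0.1863 m³/s
Q = Σ qᵢ = 11.85 m³/s
= 11.85 × 3600 = 42670 m³/h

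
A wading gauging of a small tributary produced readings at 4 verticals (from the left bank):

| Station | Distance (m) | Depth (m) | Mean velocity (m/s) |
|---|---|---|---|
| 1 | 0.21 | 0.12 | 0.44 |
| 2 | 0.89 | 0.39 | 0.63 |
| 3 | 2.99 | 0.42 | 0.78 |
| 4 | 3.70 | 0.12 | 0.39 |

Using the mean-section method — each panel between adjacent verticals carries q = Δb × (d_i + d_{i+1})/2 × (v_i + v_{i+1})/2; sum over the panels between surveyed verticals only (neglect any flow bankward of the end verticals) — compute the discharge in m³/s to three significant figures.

0.805 m³/s

Panel 1-2: Δb = 0.68 m, d̄ = (0.12+0.39)/2 = 0.255, v̄ = (0.44+0.63)/2 = 0.535 → q = 0.68×0.255×0.535 = 0.09277 m³/s
Panel 2-3: Δb = 2.1 m, d̄ = (0.39+0.42)/2 = 0.405, v̄ = (0.63+0.78)/2 = 0.705 → q = 2.1×0.405×0.705 = 0.5996 m³/s
Panel 3-4: Δb = 0.71 m, d̄ = (0.42+0.12)/2 = 0.27, v̄ = (0.78+0.39)/2 = 0.585 → q = 0.71×0.27×0.585 = 0.1121 m³/s
Q = Σ q = 0.8045 m³/s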